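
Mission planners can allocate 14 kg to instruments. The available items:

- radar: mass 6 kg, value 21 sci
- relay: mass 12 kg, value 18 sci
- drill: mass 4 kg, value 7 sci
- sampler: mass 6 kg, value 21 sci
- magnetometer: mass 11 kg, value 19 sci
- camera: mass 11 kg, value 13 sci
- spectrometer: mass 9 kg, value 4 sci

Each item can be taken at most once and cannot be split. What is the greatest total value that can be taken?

42 sci

This is a 0/1 knapsack; check combinations near the capacity.
- radar+sampler: mass 6+6=12, value 21+21=42
- radar+drill: mass 6+4=10, value 21+7=28
- drill+sampler: mass 4+6=10, value 7+21=28
- radar: mass 6, value 21
Best: 42 sci.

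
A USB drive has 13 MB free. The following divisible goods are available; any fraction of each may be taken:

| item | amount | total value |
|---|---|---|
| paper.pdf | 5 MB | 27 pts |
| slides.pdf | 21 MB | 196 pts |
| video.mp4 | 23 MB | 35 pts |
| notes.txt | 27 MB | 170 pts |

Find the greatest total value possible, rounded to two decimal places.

121.33

Take in order of value per unit:
- slides.pdf (196/21 per unit): 13 of 21 → value 13×196/21 = 121.3333, running total 121.33
Total 121.33.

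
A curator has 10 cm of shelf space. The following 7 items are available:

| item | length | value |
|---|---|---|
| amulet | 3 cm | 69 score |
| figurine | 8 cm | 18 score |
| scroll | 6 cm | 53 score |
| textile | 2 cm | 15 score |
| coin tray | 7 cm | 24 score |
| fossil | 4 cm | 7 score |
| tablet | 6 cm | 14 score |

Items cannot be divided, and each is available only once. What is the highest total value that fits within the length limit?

122 score

This is a 0/1 knapsack; check combinations near the capacity.
- amulet+scroll: length 3+6=9, value 69+53=122
- amulet+coin tray: length 3+7=10, value 69+24=93
- amulet+textile+fossil: length 3+2+4=9, value 69+15+7=91
- amulet+textile: length 3+2=5, value 69+15=84
Best: 122 score.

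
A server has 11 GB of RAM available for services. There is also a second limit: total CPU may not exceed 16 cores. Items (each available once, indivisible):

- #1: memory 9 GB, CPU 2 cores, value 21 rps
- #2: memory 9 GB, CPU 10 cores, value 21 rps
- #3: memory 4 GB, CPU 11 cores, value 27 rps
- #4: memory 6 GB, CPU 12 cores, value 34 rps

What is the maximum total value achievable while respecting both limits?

34 rps

Feasible sets respecting both limits:
- #4: memory 6, CPU 12, value 34
- #3: memory 4, CPU 11, value 27
- #1: memory 9, CPU 2, value 21
- #2: memory 9, CPU 10, value 21
Best: 34 rps.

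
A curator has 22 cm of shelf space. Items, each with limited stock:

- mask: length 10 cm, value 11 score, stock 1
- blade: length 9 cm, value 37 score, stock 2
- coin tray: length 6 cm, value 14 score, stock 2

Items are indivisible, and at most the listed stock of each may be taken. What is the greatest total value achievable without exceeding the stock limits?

74 score

Best selections within length 22 and stock limits:
- 2×blade: length 18, value 74
- 1×blade + 2×coin tray: length 21, value 65
- 1×blade + 1×coin tray: length 15, value 51
Best: 74 score.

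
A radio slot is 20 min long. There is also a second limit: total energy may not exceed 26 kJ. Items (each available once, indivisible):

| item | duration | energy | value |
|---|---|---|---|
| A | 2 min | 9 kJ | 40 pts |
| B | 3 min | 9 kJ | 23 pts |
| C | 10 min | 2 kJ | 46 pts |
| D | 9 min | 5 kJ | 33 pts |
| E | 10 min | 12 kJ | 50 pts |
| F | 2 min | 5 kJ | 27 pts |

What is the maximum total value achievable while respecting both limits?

Feasible sets respecting both limits:
- A+B+C+F: duration 17, energy 25, value 136
- A+E+F: duration 14, energy 26, value 117
- A+C+F: duration 14, energy 16, value 113
- A+B+C: duration 15, energy 20, value 109
Best: 136 pts.

136 pts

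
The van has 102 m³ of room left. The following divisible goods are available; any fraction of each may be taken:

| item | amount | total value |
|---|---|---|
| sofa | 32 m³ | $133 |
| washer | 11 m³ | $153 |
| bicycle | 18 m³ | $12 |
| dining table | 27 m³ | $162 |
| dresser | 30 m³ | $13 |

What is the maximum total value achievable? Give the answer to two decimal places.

466.07

Take in order of value per unit:
- washer (153/11 per unit): all 11 → value 153, running total 153.00
- dining table (162/27 per unit): all 27 → value 162, running total 315.00
- sofa (133/32 per unit): all 32 → value 133, running total 448.00
- bicycle (12/18 per unit): all 18 → value 12, running total 460.00
- dresser (13/30 per unit): 14 of 30 → value 14×13/30 = 6.0667, running total 466.07
Total 466.07.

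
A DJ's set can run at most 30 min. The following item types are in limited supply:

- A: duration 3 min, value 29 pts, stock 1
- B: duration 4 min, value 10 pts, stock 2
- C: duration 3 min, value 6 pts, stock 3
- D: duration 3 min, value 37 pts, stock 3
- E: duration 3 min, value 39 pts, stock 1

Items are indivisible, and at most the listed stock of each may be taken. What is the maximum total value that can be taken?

211 pts

Top feasible selections:
- 1×A + 2×B + 2×C + 3×D + 1×E: duration 29, value 211
- 1×A + 1×B + 3×C + 3×D + 1×E: duration 28, value 207
- 1×A + 2×B + 1×C + 3×D + 1×E: duration 26, value 205
- 1×A + 1×B + 2×C + 3×D + 1×E: duration 25, value 201
Best: 211 pts.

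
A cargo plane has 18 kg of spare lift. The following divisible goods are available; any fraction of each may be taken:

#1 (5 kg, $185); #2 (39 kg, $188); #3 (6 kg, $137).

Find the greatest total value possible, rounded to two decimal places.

355.74

Take in order of value per unit:
- #1 (185/5 per unit): all 5 → value 185, running total 185.00
- #3 (137/6 per unit): all 6 → value 137, running total 322.00
- #2 (188/39 per unit): 7 of 39 → value 7×188/39 = 33.7436, running total 355.74
Total 355.74.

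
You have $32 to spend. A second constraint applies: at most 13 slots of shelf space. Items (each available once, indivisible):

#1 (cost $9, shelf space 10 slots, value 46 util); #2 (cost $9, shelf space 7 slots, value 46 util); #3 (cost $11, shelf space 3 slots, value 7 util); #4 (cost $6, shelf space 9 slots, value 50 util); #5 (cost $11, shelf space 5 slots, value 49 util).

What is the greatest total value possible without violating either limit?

95 util

Feasible sets respecting both limits:
- #2+#5: cost 20, shelf space 12, value 95
- #3+#4: cost 17, shelf space 12, value 57
- #3+#5: cost 22, shelf space 8, value 56
Best: 95 util.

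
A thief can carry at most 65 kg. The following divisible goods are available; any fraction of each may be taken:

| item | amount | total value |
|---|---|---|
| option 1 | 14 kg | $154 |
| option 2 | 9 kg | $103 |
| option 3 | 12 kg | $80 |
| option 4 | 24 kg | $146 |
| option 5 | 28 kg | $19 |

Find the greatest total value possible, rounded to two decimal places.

Take in order of value per unit:
- option 2 (103/9 per unit): all 9 → value 103, running total 103.00
- option 1 (154/14 per unit): all 14 → value 154, running total 257.00
- option 3 (80/12 per unit): all 12 → value 80, running total 337.00
- option 4 (146/24 per unit): all 24 → value 146, running total 483.00
- option 5 (19/28 per unit): 6 of 28 → value 6×19/28 = 4.0714, running total 487.07
Total 487.07.

487.07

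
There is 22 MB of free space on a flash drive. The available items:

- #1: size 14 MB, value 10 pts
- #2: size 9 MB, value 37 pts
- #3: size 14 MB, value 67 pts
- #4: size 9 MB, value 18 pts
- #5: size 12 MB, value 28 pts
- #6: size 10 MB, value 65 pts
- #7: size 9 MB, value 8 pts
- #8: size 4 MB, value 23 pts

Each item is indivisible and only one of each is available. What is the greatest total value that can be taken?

102 pts

Check high-value combinations within 22 MB:
- #2+#6: size 9+10=19, value 37+65=102
- #5+#6: size 12+10=22, value 28+65=93
- #3+#8: size 14+4=18, value 67+23=90
- #6+#8: size 10+4=14, value 65+23=88
Best: 102 pts.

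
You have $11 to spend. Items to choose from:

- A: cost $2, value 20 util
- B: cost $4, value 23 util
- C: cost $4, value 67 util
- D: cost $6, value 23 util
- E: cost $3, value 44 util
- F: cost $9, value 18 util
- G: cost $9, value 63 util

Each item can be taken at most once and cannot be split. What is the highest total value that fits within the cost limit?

134 util

Check high-value combinations within $11:
- B+C+E: cost 4+4+3=11, value 23+67+44=134
- A+C+E: cost 2+4+3=9, value 20+67+44=131
- C+E: cost 4+3=7, value 67+44=111
- A+B+C: cost 2+4+4=10, value 20+23+67=110
Best: 134 util.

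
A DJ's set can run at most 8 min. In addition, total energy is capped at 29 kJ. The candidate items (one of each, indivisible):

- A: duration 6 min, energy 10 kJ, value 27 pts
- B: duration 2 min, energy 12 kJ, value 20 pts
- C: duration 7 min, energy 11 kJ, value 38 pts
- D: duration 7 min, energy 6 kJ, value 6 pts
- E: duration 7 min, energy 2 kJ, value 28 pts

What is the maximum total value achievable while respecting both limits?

47 pts

Feasible sets respecting both limits:
- A+B: duration 8, energy 22, value 47
- C: duration 7, energy 11, value 38
- E: duration 7, energy 2, value 28
Best: 47 pts.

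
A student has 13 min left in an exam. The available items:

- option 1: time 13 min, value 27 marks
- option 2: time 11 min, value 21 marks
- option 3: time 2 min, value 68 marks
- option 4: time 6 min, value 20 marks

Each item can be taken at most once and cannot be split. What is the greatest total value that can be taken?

89 marks

Check high-value combinations within 13 min:
- option 2+option 3: time 11+2=13, value 21+68=89
- option 3+option 4: time 2+6=8, value 68+20=88
- option 3: time 2, value 68
Best: 89 marks.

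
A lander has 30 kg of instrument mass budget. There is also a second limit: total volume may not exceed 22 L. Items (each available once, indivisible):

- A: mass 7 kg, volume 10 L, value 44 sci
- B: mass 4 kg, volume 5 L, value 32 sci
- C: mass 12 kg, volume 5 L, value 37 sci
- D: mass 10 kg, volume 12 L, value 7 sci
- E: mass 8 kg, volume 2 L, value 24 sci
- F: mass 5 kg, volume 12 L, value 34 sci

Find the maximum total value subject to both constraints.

113 sci

Feasible sets respecting both limits:
- A+B+C: mass 23, volume 20, value 113
- A+C+E: mass 27, volume 17, value 105
- B+C+F: mass 21, volume 22, value 103
- A+B+E: mass 19, volume 17, value 100
Best: 113 sci.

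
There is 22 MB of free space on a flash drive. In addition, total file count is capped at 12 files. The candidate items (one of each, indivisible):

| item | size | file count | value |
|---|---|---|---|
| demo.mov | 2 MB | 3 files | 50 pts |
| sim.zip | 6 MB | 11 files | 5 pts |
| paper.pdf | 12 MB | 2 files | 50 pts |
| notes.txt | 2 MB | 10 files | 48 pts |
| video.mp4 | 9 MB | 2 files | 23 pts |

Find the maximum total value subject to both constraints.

100 pts

Feasible sets respecting both limits:
- demo.mov+paper.pdf: size 14, file count 5, value 100
- paper.pdf+notes.txt: size 14, file count 12, value 98
- demo.mov+video.mp4: size 11, file count 5, value 73
- paper.pdf+video.mp4: size 21, file count 4, value 73
Best: 100 pts.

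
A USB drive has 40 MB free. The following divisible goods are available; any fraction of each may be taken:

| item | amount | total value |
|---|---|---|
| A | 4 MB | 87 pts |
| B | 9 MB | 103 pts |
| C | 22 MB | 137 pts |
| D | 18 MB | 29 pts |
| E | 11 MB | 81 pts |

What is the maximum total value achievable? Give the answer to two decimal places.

Take in order of value per unit:
- A (87/4 per unit): all 4 → value 87, running total 87.00
- B (103/9 per unit): all 9 → value 103, running total 190.00
- E (81/11 per unit): all 11 → value 81, running total 271.00
- C (137/22 per unit): 16 of 22 → value 16×137/22 = 99.6364, running total 370.64
Total 370.64.

370.64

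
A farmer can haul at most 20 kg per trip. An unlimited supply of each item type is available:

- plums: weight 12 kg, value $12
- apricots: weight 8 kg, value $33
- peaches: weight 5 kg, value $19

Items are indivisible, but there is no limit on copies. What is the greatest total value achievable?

$76

Best value-per-unit is apricots at 33/8; filling with it alone gives 2×33 = 66.
Optimal mix: 4×peaches → weight 20, value 76.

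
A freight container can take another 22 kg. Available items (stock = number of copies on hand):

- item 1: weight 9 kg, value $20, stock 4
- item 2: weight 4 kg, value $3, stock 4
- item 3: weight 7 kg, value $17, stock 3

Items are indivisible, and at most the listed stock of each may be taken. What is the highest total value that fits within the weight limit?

Top feasible selections:
- 3×item 3: weight 21, value 51
- 2×item 1 + 1×item 2: weight 22, value 43
Best: $51.

$51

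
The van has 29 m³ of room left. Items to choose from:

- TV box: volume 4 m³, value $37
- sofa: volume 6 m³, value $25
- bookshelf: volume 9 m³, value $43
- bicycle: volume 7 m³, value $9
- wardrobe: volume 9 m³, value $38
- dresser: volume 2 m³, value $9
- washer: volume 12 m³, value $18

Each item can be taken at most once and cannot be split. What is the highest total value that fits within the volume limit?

Check high-value combinations within 29 m³:
- TV box+sofa+bookshelf+wardrobe: volume 4+6+9+9=28, value 37+25+43+38=143
- TV box+bookshelf+wardrobe+dresser: volume 4+9+9+2=24, value 37+43+38+9=127
- TV box+bookshelf+bicycle+wardrobe: volume 4+9+7+9=29, value 37+43+9+38=127
Best: $143.

$143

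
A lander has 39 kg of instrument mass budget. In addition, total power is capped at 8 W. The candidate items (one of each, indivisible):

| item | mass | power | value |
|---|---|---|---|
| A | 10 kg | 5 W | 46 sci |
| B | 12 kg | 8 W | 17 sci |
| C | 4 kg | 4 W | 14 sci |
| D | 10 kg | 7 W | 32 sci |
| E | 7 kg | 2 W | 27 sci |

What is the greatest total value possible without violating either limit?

73 sci

Feasible sets respecting both limits:
- A+E: mass 17, power 7, value 73
- A: mass 10, power 5, value 46
- C+E: mass 11, power 6, value 41
- D: mass 10, power 7, value 32
Best: 73 sci.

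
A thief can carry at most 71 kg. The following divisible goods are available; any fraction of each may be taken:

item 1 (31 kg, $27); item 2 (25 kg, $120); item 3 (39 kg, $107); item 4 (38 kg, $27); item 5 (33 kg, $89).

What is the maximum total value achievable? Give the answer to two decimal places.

245.88

Take in order of value per unit:
- item 2 (120/25 per unit): all 25 → value 120, running total 120.00
- item 3 (107/39 per unit): all 39 → value 107, running total 227.00
- item 5 (89/33 per unit): 7 of 33 → value 7×89/33 = 18.8788, running total 245.88
Total 245.88.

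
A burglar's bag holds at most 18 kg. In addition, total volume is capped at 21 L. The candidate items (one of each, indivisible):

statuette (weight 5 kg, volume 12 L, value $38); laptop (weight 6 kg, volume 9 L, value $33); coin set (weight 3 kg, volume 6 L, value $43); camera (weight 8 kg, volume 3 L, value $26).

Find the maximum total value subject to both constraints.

$107

Feasible sets respecting both limits:
- statuette+coin set+camera: weight 16, volume 21, value 107
- laptop+coin set+camera: weight 17, volume 18, value 102
- statuette+coin set: weight 8, volume 18, value 81
- laptop+coin set: weight 9, volume 15, value 76
Best: $107.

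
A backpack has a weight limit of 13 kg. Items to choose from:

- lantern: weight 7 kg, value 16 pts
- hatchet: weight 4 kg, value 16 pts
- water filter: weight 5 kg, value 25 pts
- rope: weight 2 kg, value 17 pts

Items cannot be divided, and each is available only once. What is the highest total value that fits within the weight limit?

Check high-value combinations within 13 kg:
- hatchet+water filter+rope: weight 4+5+2=11, value 16+25+17=58
- lantern+hatchet+rope: weight 7+4+2=13, value 16+16+17=49
- water filter+rope: weight 5+2=7, value 25+17=42
- hatchet+water filter: weight 4+5=9, value 16+25=41
- lantern+water filter: weight 7+5=12, value 16+25=41
Best: 58 pts.

58 pts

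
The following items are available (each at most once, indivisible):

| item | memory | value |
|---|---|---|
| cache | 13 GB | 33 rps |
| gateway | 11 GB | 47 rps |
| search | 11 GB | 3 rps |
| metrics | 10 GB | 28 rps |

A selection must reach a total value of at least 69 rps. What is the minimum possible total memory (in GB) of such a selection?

21

Subsets with value ≥ 69, sorted by total memory:
- gateway+metrics: memory 21, value 75
- cache+gateway: memory 24, value 80
- gateway+search+metrics: memory 32, value 78
- cache+gateway+metrics: memory 34, value 108
Minimum memory: 21 GB.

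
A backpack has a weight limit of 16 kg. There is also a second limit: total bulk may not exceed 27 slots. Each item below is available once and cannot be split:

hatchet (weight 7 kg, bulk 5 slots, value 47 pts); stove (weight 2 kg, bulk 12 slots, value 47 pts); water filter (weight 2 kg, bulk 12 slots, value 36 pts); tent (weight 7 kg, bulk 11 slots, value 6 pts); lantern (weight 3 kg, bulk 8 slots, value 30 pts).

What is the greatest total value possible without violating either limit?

124 pts

Feasible sets respecting both limits:
- hatchet+stove+lantern: weight 12, bulk 25, value 124
- hatchet+water filter+lantern: weight 12, bulk 25, value 113
- hatchet+stove: weight 9, bulk 17, value 94
- hatchet+water filter: weight 9, bulk 17, value 83
Best: 124 pts.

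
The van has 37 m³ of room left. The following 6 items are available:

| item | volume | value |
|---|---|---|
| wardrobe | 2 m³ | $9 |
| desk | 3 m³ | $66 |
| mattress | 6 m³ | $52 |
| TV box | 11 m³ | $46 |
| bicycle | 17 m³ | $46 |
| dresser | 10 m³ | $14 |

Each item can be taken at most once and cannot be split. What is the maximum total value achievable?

$210

Check high-value combinations within 37 m³:
- desk+mattress+TV box+bicycle: volume 3+6+11+17=37, value 66+52+46+46=210
- wardrobe+desk+mattress+TV box+dresser: volume 2+3+6+11+10=32, value 9+66+52+46+14=187
- desk+mattress+TV box+dresser: volume 3+6+11+10=30, value 66+52+46+14=178
- desk+mattress+bicycle+dresser: volume 3+6+17+10=36, value 66+52+46+14=178
Best: $210.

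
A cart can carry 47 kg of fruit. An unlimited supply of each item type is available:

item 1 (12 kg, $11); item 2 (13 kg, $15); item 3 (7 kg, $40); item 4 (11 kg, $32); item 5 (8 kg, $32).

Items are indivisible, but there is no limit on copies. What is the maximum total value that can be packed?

Best value-per-unit is item 3 at 40/7, and filling with it alone uses weight 6×7=42. No mix of the others beats 6×40 = 240.

$240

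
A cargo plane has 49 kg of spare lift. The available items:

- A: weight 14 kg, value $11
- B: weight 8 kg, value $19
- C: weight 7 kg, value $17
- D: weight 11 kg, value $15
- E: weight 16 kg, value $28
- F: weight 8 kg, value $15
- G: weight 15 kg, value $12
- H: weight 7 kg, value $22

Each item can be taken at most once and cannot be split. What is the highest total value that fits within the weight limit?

Check high-value combinations within 49 kg:
- B+C+E+F+H: weight 8+7+16+8+7=46, value 19+17+28+15+22=101
- B+C+D+E+H: weight 8+7+11+16+7=49, value 19+17+15+28+22=101
- C+D+E+F+H: weight 7+11+16+8+7=49, value 17+15+28+15+22=97
- B+C+D+F+H: weight 8+7+11+8+7=41, value 19+17+15+15+22=88
Best: $101.

$101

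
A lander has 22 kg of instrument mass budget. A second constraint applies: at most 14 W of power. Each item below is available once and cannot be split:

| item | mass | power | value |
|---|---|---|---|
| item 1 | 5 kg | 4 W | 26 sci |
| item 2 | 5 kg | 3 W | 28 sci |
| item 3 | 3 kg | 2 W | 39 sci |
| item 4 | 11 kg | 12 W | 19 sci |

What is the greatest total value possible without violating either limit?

Feasible sets respecting both limits:
- item 1+item 2+item 3: mass 13, power 9, value 93
- item 2+item 3: mass 8, power 5, value 67
- item 1+item 3: mass 8, power 6, value 65
Best: 93 sci.

93 sci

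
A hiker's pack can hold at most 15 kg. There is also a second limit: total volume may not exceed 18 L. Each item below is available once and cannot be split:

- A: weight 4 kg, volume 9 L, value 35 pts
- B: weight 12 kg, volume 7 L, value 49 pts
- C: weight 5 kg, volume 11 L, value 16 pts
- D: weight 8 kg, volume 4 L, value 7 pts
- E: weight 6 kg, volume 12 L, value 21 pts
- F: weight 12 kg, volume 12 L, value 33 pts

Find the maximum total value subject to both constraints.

Feasible sets respecting both limits:
- B: weight 12, volume 7, value 49
- A+D: weight 12, volume 13, value 42
- A: weight 4, volume 9, value 35
Best: 49 pts.

49 pts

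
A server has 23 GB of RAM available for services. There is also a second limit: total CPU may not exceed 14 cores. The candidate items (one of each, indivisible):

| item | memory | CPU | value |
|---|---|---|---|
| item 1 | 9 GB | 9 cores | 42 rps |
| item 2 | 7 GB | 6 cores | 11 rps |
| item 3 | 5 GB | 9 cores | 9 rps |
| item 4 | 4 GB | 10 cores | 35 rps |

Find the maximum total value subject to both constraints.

Feasible sets respecting both limits:
- item 1: memory 9, CPU 9, value 42
- item 4: memory 4, CPU 10, value 35
- item 2: memory 7, CPU 6, value 11
- item 3: memory 5, CPU 9, value 9
Best: 42 rps.

42 rps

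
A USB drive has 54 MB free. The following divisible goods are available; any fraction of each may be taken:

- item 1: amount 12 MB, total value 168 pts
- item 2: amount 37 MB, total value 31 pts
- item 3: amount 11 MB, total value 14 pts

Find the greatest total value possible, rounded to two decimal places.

207.97

Take in order of value per unit:
- item 1 (168/12 per unit): all 12 → value 168, running total 168.00
- item 3 (14/11 per unit): all 11 → value 14, running total 182.00
- item 2 (31/37 per unit): 31 of 37 → value 31×31/37 = 25.9730, running total 207.97
Total 207.97.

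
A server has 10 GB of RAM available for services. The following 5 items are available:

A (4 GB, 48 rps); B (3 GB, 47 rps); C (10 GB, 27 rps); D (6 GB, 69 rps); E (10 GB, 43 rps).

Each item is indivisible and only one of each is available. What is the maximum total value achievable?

117 rps

Check high-value combinations within 10 GB:
- A+D: memory 4+6=10, value 48+69=117
- B+D: memory 3+6=9, value 47+69=116
- A+B: memory 4+3=7, value 48+47=95
- D: memory 6, value 69
Best: 117 rps.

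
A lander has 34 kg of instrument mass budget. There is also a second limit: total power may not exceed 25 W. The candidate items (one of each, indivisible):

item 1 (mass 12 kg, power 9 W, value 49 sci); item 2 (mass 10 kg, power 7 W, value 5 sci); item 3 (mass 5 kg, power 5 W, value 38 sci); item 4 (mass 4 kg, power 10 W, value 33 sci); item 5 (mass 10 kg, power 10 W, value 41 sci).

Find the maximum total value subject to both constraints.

128 sci

Feasible sets respecting both limits:
- item 1+item 3+item 5: mass 27, power 24, value 128
- item 1+item 3+item 4: mass 21, power 24, value 120
- item 3+item 4+item 5: mass 19, power 25, value 112
- item 1+item 2+item 3: mass 27, power 21, value 92
Best: 128 sci.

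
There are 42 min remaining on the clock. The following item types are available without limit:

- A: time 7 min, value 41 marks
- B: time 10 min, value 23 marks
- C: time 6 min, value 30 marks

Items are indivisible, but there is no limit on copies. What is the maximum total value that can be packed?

Best value-per-unit is A at 41/7, and filling with it alone uses time 6×7=42. No mix of the others beats 6×41 = 246.

246 marks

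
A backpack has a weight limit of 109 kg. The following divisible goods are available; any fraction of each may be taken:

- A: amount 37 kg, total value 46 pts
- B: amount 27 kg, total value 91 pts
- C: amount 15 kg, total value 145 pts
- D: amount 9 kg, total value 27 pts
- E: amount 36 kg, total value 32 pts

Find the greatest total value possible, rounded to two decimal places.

327.67

Take in order of value per unit:
- C (145/15 per unit): all 15 → value 145, running total 145.00
- B (91/27 per unit): all 27 → value 91, running total 236.00
- D (27/9 per unit): all 9 → value 27, running total 263.00
- A (46/37 per unit): all 37 → value 46, running total 309.00
- E (32/36 per unit): 21 of 36 → value 21×32/36 = 18.6667, running total 327.67
Total 327.67.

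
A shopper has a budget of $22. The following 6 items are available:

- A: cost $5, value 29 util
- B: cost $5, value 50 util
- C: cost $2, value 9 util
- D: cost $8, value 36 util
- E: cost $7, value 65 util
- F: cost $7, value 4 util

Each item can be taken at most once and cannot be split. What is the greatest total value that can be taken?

160 util

Check high-value combinations within $22:
- B+C+D+E: cost 5+2+8+7=22, value 50+9+36+65=160
- A+B+C+E: cost 5+5+2+7=19, value 29+50+9+65=153
- B+D+E: cost 5+8+7=20, value 50+36+65=151
Best: 160 util.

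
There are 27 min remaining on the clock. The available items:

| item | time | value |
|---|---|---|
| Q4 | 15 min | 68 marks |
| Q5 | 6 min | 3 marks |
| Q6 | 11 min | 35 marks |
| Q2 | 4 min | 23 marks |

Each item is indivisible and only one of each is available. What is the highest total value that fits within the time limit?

103 marks

Check high-value combinations within 27 min:
- Q4+Q6: time 15+11=26, value 68+35=103
- Q4+Q5+Q2: time 15+6+4=25, value 68+3+23=94
- Q4+Q2: time 15+4=19, value 68+23=91
Best: 103 marks.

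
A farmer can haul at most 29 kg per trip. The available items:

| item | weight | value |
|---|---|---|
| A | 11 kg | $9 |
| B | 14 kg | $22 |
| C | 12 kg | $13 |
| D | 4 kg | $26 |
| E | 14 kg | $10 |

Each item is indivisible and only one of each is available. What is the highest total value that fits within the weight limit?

Check high-value combinations within 29 kg:
- A+B+D: weight 11+14+4=29, value 9+22+26=57
- B+D: weight 14+4=18, value 22+26=48
- A+C+D: weight 11+12+4=27, value 9+13+26=48
- A+D+E: weight 11+4+14=29, value 9+26+10=45
- C+D: weight 12+4=16, value 13+26=39
Best: $57.

$57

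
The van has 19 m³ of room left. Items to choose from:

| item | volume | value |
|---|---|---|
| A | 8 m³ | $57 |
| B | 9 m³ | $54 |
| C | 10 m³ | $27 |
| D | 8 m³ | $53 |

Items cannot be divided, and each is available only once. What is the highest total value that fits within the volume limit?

$111

Check high-value combinations within 19 m³:
- A+B: volume 8+9=17, value 57+54=111
- A+D: volume 8+8=16, value 57+53=110
- B+D: volume 9+8=17, value 54+53=107
Best: $111.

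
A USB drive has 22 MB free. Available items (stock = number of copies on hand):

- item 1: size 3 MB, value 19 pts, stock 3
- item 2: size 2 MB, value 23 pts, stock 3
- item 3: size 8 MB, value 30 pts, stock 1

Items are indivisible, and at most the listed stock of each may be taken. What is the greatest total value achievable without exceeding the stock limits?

137 pts

Best selections within size 22 and stock limits:
- 2×item 1 + 3×item 2 + 1×item 3: size 20, value 137
- 3×item 1 + 2×item 2 + 1×item 3: size 21, value 133
- 3×item 1 + 3×item 2: size 15, value 126
Best: 137 pts.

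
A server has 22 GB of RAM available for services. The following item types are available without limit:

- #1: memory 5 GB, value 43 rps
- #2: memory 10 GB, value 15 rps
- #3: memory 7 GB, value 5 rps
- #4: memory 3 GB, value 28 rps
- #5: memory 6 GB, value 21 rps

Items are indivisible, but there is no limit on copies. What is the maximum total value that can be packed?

198 rps

Best value-per-unit is #4 at 28/3; filling with it alone gives 7×28 = 196.
Optimal mix: 2×#1 + 4×#4 → memory 22, value 198.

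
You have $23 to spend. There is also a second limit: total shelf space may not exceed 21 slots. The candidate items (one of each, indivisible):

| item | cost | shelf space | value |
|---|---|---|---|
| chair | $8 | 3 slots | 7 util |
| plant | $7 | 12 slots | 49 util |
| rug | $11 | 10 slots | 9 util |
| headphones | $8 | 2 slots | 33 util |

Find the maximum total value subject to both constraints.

89 util

Feasible sets respecting both limits:
- chair+plant+headphones: cost 23, shelf space 17, value 89
- plant+headphones: cost 15, shelf space 14, value 82
- chair+plant: cost 15, shelf space 15, value 56
Best: 89 util.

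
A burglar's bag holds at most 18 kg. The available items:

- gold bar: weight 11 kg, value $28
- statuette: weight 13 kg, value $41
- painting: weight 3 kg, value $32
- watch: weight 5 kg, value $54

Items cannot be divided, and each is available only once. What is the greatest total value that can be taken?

Check high-value combinations within 18 kg:
- statuette+watch: weight 13+5=18, value 41+54=95
- painting+watch: weight 3+5=8, value 32+54=86
- gold bar+watch: weight 11+5=16, value 28+54=82
Best: $95.

$95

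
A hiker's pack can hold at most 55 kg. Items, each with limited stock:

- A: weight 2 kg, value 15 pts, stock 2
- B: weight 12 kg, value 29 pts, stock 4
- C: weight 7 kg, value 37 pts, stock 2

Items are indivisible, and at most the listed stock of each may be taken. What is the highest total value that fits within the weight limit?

191 pts

Best selections within weight 55 and stock limits:
- 2×A + 3×B + 2×C: weight 54, value 191
- 1×A + 3×B + 2×C: weight 52, value 176
- 2×A + 2×B + 2×C: weight 42, value 162
- 3×B + 2×C: weight 50, value 161
Best: 191 pts.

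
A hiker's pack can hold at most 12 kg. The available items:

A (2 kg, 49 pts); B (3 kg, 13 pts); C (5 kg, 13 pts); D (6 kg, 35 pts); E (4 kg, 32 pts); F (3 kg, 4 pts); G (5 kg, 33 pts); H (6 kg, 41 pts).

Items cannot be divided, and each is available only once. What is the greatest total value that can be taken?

Check high-value combinations within 12 kg:
- A+E+H: weight 2+4+6=12, value 49+32+41=122
- A+D+E: weight 2+6+4=12, value 49+35+32=116
- A+E+G: weight 2+4+5=11, value 49+32+33=114
- A+B+H: weight 2+3+6=11, value 49+13+41=103
Best: 122 pts.

122 pts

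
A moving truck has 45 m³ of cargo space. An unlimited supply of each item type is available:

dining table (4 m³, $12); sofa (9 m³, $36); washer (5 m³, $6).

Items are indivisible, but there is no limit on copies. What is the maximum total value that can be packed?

Best value-per-unit is sofa at 36/9, and filling with it alone uses volume 5×9=45. No mix of the others beats 5×36 = 180.

$180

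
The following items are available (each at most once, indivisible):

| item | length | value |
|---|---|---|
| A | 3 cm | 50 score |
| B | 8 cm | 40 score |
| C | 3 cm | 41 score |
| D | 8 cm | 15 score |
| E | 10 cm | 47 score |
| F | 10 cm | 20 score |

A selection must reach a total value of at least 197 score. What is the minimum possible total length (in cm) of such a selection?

34

Subsets with value ≥ 197, sorted by total length:
- A+B+C+E+F: length 34, value 198
- A+B+C+D+E+F: length 42, value 213
Minimum length: 34 cm.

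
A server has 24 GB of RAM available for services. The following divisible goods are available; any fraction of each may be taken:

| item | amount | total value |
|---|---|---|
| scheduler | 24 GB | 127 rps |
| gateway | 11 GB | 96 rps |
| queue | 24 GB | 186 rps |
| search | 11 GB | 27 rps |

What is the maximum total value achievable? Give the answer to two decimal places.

196.75

Take in order of value per unit:
- gateway (96/11 per unit): all 11 → value 96, running total 96.00
- queue (186/24 per unit): 13 of 24 → value 13×186/24 = 100.7500, running total 196.75
Total 196.75.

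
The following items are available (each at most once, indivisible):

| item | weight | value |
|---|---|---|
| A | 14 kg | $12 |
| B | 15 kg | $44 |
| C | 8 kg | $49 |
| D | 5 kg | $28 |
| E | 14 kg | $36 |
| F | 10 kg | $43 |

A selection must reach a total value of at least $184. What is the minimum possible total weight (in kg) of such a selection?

52

Subsets with value ≥ 184, sorted by total weight:
- B+C+D+E+F: weight 52, value 200
- A+B+C+E+F: weight 61, value 184
- A+B+C+D+E+F: weight 66, value 212
Minimum weight: 52 kg.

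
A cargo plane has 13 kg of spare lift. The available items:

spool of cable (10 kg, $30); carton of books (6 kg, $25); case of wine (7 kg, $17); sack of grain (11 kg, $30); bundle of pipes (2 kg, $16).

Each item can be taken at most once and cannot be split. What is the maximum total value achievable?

$46

This is a 0/1 knapsack; check combinations near the capacity.
- spool of cable+bundle of pipes: weight 10+2=12, value 30+16=46
- sack of grain+bundle of pipes: weight 11+2=13, value 30+16=46
- carton of books+case of wine: weight 6+7=13, value 25+17=42
Best: $46.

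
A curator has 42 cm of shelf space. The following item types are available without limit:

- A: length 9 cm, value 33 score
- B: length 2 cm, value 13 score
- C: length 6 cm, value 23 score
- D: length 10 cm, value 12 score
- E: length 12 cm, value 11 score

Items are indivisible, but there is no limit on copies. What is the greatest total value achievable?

273 score

Best value-per-unit is B at 13/2, and filling with it alone uses length 21×2=42. No mix of the others beats 21×13 = 273.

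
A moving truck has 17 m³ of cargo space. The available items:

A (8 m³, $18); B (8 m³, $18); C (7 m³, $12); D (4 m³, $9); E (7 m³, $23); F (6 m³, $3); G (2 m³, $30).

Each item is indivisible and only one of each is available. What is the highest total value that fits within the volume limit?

Check high-value combinations within 17 m³:
- A+E+G: volume 8+7+2=17, value 18+23+30=71
- B+E+G: volume 8+7+2=17, value 18+23+30=71
- C+E+G: volume 7+7+2=16, value 12+23+30=65
- D+E+G: volume 4+7+2=13, value 9+23+30=62
- A+C+G: volume 8+7+2=17, value 18+12+30=60
Best: $71.

$71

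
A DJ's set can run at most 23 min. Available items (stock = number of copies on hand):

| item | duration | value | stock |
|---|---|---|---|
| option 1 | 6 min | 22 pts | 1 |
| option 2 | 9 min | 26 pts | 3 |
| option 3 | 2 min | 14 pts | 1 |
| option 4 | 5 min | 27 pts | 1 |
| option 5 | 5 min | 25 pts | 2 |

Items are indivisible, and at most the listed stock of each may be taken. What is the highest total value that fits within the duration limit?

113 pts

Top feasible selections:
- 1×option 1 + 1×option 3 + 1×option 4 + 2×option 5: duration 23, value 113
- 1×option 1 + 1×option 4 + 2×option 5: duration 21, value 99
- 1×option 2 + 1×option 3 + 1×option 4 + 1×option 5: duration 21, value 92
Best: 113 pts.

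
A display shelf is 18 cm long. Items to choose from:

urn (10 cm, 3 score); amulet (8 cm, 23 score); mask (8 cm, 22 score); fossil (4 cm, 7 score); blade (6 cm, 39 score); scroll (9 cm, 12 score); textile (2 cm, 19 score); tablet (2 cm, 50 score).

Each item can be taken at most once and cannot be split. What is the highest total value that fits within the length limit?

Check high-value combinations within 18 cm:
- amulet+blade+textile+tablet: length 8+6+2+2=18, value 23+39+19+50=131
- mask+blade+textile+tablet: length 8+6+2+2=18, value 22+39+19+50=130
- fossil+blade+textile+tablet: length 4+6+2+2=14, value 7+39+19+50=115
- amulet+blade+tablet: length 8+6+2=16, value 23+39+50=112
Best: 131 score.

131 score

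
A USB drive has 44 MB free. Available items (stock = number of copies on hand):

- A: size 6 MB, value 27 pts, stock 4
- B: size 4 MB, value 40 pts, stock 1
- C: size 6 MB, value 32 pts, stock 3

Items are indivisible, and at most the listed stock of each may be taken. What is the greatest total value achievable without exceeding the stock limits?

Best selections within size 44 and stock limits:
- 3×A + 1×B + 3×C: size 40, value 217
- 4×A + 1×B + 2×C: size 40, value 212
- 4×A + 3×C: size 42, value 204
Best: 217 pts.

217 pts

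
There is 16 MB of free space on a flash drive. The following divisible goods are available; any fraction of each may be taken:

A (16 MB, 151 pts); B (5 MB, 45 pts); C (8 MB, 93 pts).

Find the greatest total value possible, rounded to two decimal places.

168.50

Take in order of value per unit:
- C (93/8 per unit): all 8 → value 93, running total 93.00
- A (151/16 per unit): 8 of 16 → value 8×151/16 = 75.5000, running total 168.50
Total 168.50.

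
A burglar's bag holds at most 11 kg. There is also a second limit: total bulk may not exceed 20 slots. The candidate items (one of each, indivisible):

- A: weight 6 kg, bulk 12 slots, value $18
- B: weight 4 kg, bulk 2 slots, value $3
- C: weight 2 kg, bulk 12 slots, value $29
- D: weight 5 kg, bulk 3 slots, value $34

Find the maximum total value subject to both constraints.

Feasible sets respecting both limits:
- B+C+D: weight 11, bulk 17, value 66
- C+D: weight 7, bulk 15, value 63
- A+D: weight 11, bulk 15, value 52
- B+D: weight 9, bulk 5, value 37
Best: $66.

$66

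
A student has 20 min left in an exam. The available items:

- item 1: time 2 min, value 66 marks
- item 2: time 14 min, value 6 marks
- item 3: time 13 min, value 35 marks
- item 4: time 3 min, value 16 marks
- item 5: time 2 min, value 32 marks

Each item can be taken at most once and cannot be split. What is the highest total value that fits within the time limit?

149 marks

Check high-value combinations within 20 min:
- item 1+item 3+item 4+item 5: time 2+13+3+2=20, value 66+35+16+32=149
- item 1+item 3+item 5: time 2+13+2=17, value 66+35+32=133
- item 1+item 3+item 4: time 2+13+3=18, value 66+35+16=117
- item 1+item 4+item 5: time 2+3+2=7, value 66+16+32=114
Best: 149 marks.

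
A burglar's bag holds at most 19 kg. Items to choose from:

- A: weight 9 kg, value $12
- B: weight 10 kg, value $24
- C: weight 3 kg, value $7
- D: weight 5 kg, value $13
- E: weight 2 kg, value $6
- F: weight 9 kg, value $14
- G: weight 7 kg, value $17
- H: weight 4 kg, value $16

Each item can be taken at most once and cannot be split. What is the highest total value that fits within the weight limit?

$53

Check high-value combinations within 19 kg:
- B+D+H: weight 10+5+4=19, value 24+13+16=53
- B+C+E+H: weight 10+3+2+4=19, value 24+7+6+16=53
- C+D+G+H: weight 3+5+7+4=19, value 7+13+17+16=53
- D+E+G+H: weight 5+2+7+4=18, value 13+6+17+16=52
- B+C+H: weight 10+3+4=17, value 24+7+16=47
Best: $53.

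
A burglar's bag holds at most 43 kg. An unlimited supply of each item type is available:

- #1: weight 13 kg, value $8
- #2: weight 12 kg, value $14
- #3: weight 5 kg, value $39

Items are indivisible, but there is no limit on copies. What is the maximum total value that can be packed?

Best value-per-unit is #3 at 39/5, and filling with it alone uses weight 8×5=40. No mix of the others beats 8×39 = 312.

$312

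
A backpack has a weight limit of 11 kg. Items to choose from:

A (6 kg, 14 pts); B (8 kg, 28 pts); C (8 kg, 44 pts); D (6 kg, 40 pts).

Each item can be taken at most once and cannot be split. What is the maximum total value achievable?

44 pts

Check high-value combinations within 11 kg:
- C: weight 8, value 44
- D: weight 6, value 40
- B: weight 8, value 28
- A: weight 6, value 14
Best: 44 pts.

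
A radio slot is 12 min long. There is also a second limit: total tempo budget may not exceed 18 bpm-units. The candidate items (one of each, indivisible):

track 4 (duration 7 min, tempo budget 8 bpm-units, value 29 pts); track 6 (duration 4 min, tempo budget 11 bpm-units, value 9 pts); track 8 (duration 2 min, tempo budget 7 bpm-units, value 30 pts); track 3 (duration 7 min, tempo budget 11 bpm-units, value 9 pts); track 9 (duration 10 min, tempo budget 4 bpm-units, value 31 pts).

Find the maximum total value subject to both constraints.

61 pts

Feasible sets respecting both limits:
- track 8+track 9: duration 12, tempo budget 11, value 61
- track 4+track 8: duration 9, tempo budget 15, value 59
- track 6+track 8: duration 6, tempo budget 18, value 39
- track 8+track 3: duration 9, tempo budget 18, value 39
Best: 61 pts.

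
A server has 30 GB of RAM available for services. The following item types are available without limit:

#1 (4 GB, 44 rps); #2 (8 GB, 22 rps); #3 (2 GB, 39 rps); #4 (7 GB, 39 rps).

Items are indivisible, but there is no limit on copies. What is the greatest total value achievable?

585 rps

Best value-per-unit is #3 at 39/2, and filling with it alone uses memory 15×2=30. No mix of the others beats 15×39 = 585.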